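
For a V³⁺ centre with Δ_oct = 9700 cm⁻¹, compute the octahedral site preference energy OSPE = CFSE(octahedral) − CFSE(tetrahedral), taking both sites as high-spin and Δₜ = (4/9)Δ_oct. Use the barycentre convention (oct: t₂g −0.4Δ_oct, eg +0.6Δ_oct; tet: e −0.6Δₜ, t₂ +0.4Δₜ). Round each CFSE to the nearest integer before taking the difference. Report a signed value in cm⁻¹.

V³⁺: group 5, so d-count = 5 − 3 = 2.
Octahedral high-spin t₂g² eg⁰: CFSE = -0.8 × 9700 = -7760 cm⁻¹.
Tetrahedral e² t₂⁰ gives -1.2Δₜ = -1.2 × (4/9) × 9700 = -5173 cm⁻¹.
OSPE = -7760 − (-5173) = -2587 cm⁻¹.

-2587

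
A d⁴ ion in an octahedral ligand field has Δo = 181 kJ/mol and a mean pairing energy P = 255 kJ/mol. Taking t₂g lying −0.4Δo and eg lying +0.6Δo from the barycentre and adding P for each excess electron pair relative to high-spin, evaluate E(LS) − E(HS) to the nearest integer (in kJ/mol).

74

In the high-spin limit (t₂g³ eg¹) the orbital term is -0.6Δo = -109 kJ/mol, with no excess pairing.
For low-spin the configuration is t₂g⁴ eg⁰: orbital energy -1.6 × 181 = -290 kJ/mol, and 1 additional pair relative to high-spin adds 255 kJ/mol, giving -35 kJ/mol.
Thus E(LS) − E(HS) = 74 kJ/mol.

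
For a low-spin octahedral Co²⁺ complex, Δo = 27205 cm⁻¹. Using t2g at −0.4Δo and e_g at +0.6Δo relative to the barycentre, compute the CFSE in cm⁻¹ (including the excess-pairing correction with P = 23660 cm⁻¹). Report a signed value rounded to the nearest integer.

Co is in group 9, so Co²⁺ is d⁷ (9 − 2 = 7).
Configuration: t2g^6 e_g^1.
CFSE(orbital) = 6×(-0.4Δo) + 1×(0.6Δo) = -1.8Δo; with Δo = 27205 cm⁻¹ that is -48969 cm⁻¹.
High-spin d⁷ would be t2g^5 e_g^2 with 2 pairs; low-spin has 3, so 1 excess pair costs +1P = +23660 cm⁻¹.
Net CFSE = -48969 + 23660 = -25309 cm⁻¹.

-25309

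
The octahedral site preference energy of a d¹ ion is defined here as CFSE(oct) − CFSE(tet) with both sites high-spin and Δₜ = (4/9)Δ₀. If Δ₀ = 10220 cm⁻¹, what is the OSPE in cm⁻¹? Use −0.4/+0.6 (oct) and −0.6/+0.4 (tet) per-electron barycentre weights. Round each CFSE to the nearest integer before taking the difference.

-1363

In an octahedral site d¹ (HS) is t2g^1 e_g^0, giving CFSE(oct) = -0.4Δ₀ = -4088 cm⁻¹.
Tetrahedral: e^1 t2^0, CFSE = 1(−0.6) + 0(+0.4) = -0.6Δₜ = -0.6 × (4/9) × 10220 = -2725 cm⁻¹.
OSPE = -4088 − (-2725) = -1363 cm⁻¹.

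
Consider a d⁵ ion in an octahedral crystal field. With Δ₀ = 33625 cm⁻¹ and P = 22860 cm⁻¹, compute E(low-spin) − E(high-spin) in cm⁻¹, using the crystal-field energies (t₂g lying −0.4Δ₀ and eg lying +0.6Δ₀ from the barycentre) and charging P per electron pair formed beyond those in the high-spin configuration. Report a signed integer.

High-spin: t₂g³ eg², CFSE = 0.0Δ₀ = 0 cm⁻¹.
Low-spin t₂g⁵ eg⁰ gives -2.0Δ₀ = -67250 cm⁻¹, but forming 2 extra pairs costs 2P = 45720 cm⁻¹, so E(LS) = -67250 + 45720 = -21530 cm⁻¹.
Thus E(LS) − E(HS) = -21530 cm⁻¹.

-21530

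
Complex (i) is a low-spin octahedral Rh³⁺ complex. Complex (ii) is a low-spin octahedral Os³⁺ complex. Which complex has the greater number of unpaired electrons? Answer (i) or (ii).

(ii)

(i): Rh sits in group 9; removing 3 electrons leaves Rh³⁺ with 9 − 3 = 6 d electrons; t₂g⁶ eg⁰ → 0 unpaired.
(ii): Os sits in group 8; removing 3 electrons leaves Os³⁺ with 8 − 3 = 5 d electrons; t2g^5 e_g^0 → 1 unpaired.
So (ii) has more unpaired electrons.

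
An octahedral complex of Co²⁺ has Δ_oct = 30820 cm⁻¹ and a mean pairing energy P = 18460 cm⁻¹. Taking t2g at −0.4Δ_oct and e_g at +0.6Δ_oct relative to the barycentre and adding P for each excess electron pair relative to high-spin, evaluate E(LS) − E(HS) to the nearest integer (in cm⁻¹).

Co²⁺: group 9, so d-count = 9 − 2 = 7.
In the high-spin limit (t2g^5 e_g^2) the orbital term is -0.8Δ_oct = -24656 cm⁻¹, with no excess pairing.
For low-spin the configuration is t2g^6 e_g^1: orbital energy -1.8 × 30820 = -55476 cm⁻¹, and 1 additional pair relative to high-spin adds 18460 cm⁻¹, giving -37016 cm⁻¹.
Thus E(LS) − E(HS) = -12360 cm⁻¹.

-12360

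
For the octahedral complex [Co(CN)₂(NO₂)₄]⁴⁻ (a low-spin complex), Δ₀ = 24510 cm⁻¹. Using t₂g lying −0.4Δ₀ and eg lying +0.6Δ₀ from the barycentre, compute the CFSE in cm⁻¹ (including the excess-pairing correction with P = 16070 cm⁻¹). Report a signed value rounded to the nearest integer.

Ligand charges: 2×(-1) from CN⁻ and 4×(-1) from NO₂⁻ sum to -6; with overall charge -4, Co is +2.
Co is in group 9, so Co²⁺ is d⁷ (9 − 2 = 7).
The d⁷ electrons fill as t₂g⁶ eg¹.
Orbital CFSE = 6(-0.4) + 1(0.6) = -1.8Δ₀ = -1.8 × 24510 = -44118 cm⁻¹.
Relative to high-spin t₂g⁵ eg² (2 paired), the low-spin configuration has 1 additional pair, contributing +1 × 16070 = +16070 cm⁻¹.
Combining: -44118 + 16070 = -28048 cm⁻¹.

-28048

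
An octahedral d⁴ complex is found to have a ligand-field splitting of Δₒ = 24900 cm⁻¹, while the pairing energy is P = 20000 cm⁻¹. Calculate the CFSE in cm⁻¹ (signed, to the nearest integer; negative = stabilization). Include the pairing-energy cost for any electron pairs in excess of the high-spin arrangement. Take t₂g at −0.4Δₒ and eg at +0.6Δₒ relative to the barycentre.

-19840

With Δₒ > P the complex is low-spin.
That gives t₂g⁴ eg⁰.
Orbital CFSE = -1.6Δₒ = -1.6 × 24900 = -39840 cm⁻¹.
Excess pairs vs high-spin: 1 − 0 = 1; pairing cost = +20000 cm⁻¹.
Net CFSE = -39840 + 20000 = -19840 cm⁻¹.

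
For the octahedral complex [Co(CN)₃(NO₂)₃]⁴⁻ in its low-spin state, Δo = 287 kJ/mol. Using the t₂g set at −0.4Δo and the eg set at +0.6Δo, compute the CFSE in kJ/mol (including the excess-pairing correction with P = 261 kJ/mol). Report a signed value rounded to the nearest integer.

-256

Ligand charges: 3×(-1) from CN⁻ and 3×(-1) from NO₂⁻ sum to -6; with overall charge -4, Co is +2.
Co sits in group 9; removing 2 electrons leaves Co²⁺ with 9 − 2 = 7 d electrons.
The d⁷ electrons fill as t₂g⁶ eg¹.
CFSE(orbital) = 6×(-0.4Δo) + 1×(0.6Δo) = -1.8Δo; with Δo = 287 kJ/mol that is -517 kJ/mol.
High-spin d⁷ would be t₂g⁵ eg² with 2 pairs; low-spin has 3, so 1 excess pair costs +1P = +261 kJ/mol.
Net CFSE = -517 + 261 = -256 kJ/mol.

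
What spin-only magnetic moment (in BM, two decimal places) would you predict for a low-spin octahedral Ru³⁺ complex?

Ru sits in group 8; removing 3 electrons leaves Ru³⁺ with 8 − 3 = 5 d electrons.
Configuration: t2g^5 e_g^0 → 1 unpaired electron.
μ(spin-only) = √[1(1+2)] = √3 ≈ 1.73 BM.

1.73 BM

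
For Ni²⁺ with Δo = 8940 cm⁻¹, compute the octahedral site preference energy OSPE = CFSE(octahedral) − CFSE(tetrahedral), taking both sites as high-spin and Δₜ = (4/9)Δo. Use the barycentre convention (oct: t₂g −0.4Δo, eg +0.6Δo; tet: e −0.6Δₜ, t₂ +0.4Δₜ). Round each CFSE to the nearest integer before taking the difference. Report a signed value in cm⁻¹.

Ni²⁺: group 10, so d-count = 10 − 2 = 8.
Octahedral (high-spin): t2g^6 e_g^2, CFSE = 6(−0.4) + 2(+0.6) = -1.2Δo = -1.2 × 8940 = -10728 cm⁻¹.
In a tetrahedral site the filling is e^4 t2^4: CFSE(tet) = -0.8Δₜ = -0.8 × (4/9)(8940) = -3179 cm⁻¹.
Subtracting, OSPE = -10728 − (-3179) = -7549 cm⁻¹.

-7549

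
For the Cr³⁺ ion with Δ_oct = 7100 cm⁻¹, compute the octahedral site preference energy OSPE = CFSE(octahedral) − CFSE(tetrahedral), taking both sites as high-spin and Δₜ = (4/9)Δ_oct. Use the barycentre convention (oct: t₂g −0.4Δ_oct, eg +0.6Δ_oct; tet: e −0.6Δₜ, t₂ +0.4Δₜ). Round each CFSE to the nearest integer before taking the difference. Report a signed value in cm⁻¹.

Group 6 minus oxidation state +3 gives a d³ configuration for Cr³⁺.
In an octahedral site d³ (HS) is t₂g³ eg⁰, giving CFSE(oct) = -1.2Δ_oct = -8520 cm⁻¹.
Tetrahedral e² t₂¹ gives -0.8Δₜ = -0.8 × (4/9) × 7100 = -2524 cm⁻¹.
OSPE = CFSE(oct) − CFSE(tet) = -8520 − (-2524) = -5996 cm⁻¹.

-5996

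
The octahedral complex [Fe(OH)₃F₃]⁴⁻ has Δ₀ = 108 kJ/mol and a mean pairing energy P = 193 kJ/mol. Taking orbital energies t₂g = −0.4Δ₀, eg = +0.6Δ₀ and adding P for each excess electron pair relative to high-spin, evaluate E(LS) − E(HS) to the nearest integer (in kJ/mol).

Ligand charges: 3×(-1) from OH⁻ and 3×(-1) from F⁻ sum to -6; with overall charge -4, Fe is +2.
Fe²⁺: group 8, so d-count = 8 − 2 = 6.
In the high-spin limit (t₂g⁴ eg²) the orbital term is -0.4Δ₀ = -43 kJ/mol, with no excess pairing.
Low-spin: t₂g⁶ eg⁰, orbital CFSE = -2.4Δ₀ = -259 kJ/mol; plus 2 excess pairs × P = +386 kJ/mol; total 127 kJ/mol.
Thus E(LS) − E(HS) = 170 kJ/mol.

170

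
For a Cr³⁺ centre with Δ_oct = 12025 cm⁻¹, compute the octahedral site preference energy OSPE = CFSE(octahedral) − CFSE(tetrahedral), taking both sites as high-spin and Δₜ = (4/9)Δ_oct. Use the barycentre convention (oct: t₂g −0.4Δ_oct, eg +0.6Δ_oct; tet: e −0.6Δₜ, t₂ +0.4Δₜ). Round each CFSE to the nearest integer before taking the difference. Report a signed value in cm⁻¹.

Group 6 minus oxidation state +3 gives a d³ configuration for Cr³⁺.
Octahedral (high-spin): t2g^3 e_g^0, CFSE = 3(−0.4) + 0(+0.6) = -1.2Δ_oct = -1.2 × 12025 = -14430 cm⁻¹.
Tetrahedral: e^2 t2^1, CFSE = 2(−0.6) + 1(+0.4) = -0.8Δₜ = -0.8 × (4/9) × 12025 = -4276 cm⁻¹.
OSPE = -14430 − (-4276) = -10154 cm⁻¹.

-10154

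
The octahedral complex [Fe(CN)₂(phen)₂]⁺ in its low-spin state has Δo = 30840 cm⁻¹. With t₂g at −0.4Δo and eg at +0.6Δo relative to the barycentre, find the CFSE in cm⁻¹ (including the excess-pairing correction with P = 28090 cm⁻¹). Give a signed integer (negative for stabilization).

-5500

Ligand charges: 2×(-1) from CN⁻ and 2×(+0) from phen sum to -2; with overall charge +1, Fe is +3.
Fe is in group 8, so Fe³⁺ is d⁵ (8 − 3 = 5).
Configuration: t₂g⁵ eg⁰.
The orbital stabilization is -2.0Δo = -2.0 × 30840 = -61680 cm⁻¹.
Pairing penalty: 2 pairs vs 0 in the high-spin reference → 2 extra × P = 56180 cm⁻¹.
Overall CFSE = -61680 + 56180 = -5500 cm⁻¹.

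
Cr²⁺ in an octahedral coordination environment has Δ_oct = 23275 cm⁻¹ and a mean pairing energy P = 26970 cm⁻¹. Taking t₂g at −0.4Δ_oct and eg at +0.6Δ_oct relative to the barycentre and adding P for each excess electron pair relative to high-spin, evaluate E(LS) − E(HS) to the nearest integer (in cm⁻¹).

3695

Cr is in group 6, so Cr²⁺ is d⁴ (6 − 2 = 4).
High-spin d⁴ fills as t₂g³ eg¹ with CFSE 3(−0.4) + 1(+0.6) = -0.6Δ_oct = -13965 cm⁻¹.
Low-spin t₂g⁴ eg⁰ gives -1.6Δ_oct = -37240 cm⁻¹, but forming 1 extra pair costs 1P = 26970 cm⁻¹, so E(LS) = -37240 + 26970 = -10270 cm⁻¹.
The difference is -10270 − (-13965) = 3695 cm⁻¹, so high-spin lies lower.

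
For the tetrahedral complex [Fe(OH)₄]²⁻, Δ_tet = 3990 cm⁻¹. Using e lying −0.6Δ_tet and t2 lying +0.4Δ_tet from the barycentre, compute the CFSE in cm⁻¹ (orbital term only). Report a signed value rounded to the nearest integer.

-2394

Each OH⁻ contributes -1; 4 × (-1) = -4. With overall charge -2, Fe is in the +2 oxidation state.
Fe sits in group 8; removing 2 electrons leaves Fe²⁺ with 8 − 2 = 6 d electrons.
With tetrahedral geometry the complex is necessarily high-spin.
Configuration: e^3 t2^3.
Orbital CFSE = 3(-0.6) + 3(0.4) = -0.6Δ_tet = -0.6 × 3990 = -2394 cm⁻¹.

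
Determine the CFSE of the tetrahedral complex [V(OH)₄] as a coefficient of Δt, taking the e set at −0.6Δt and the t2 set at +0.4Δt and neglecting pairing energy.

-0.6 Δt

Each OH⁻ contributes -1; 4 × (-1) = -4. With overall charge +0, V is in the +4 oxidation state.
V sits in group 5; removing 4 electrons leaves V⁴⁺ with 5 − 4 = 1 d electrons.
Tetrahedral fields are weak (Δₜ ≈ 4/9 Δₒ), so electrons fill high-spin.
Configuration: e^1 t2^0.
CFSE = 1(-0.6Δt) + 0(0.4Δt) = -0.6Δt + 0.0Δt = -0.6Δt.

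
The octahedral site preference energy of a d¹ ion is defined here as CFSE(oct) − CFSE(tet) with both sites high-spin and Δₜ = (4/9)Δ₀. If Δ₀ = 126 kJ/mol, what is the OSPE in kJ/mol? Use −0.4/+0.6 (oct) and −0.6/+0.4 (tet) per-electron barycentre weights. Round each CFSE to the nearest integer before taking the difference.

Octahedral high-spin t₂g¹ eg⁰: CFSE = -0.4 × 126 = -50 kJ/mol.
Tetrahedral: e¹ t₂⁰, CFSE = 1(−0.6) + 0(+0.4) = -0.6Δₜ = -0.6 × (4/9) × 126 = -34 kJ/mol.
Subtracting, OSPE = -50 − (-34) = -16 kJ/mol.

-16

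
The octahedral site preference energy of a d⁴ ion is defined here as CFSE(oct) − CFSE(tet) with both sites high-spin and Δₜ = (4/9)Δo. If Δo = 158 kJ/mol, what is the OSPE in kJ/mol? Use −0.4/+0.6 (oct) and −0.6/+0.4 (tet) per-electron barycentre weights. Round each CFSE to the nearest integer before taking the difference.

In an octahedral site d⁴ (HS) is t₂g³ eg¹, giving CFSE(oct) = -0.6Δo = -95 kJ/mol.
Tetrahedral: e² t₂², CFSE = 2(−0.6) + 2(+0.4) = -0.4Δₜ = -0.4 × (4/9) × 158 = -28 kJ/mol.
OSPE = CFSE(oct) − CFSE(tet) = -95 − (-28) = -67 kJ/mol.

-67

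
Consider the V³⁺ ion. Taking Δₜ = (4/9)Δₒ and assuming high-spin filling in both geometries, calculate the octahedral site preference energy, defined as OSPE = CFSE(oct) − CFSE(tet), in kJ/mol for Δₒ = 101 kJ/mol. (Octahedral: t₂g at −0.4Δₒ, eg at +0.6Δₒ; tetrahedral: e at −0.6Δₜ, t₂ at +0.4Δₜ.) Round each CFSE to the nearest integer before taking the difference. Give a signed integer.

V is in group 5, so V³⁺ is d² (5 − 3 = 2).
In an octahedral site d² (HS) is t₂g² eg⁰, giving CFSE(oct) = -0.8Δₒ = -81 kJ/mol.
In a tetrahedral site the filling is e² t₂⁰: CFSE(tet) = -1.2Δₜ = -1.2 × (4/9)(101) = -54 kJ/mol.
Subtracting, OSPE = -81 − (-54) = -27 kJ/mol.

-27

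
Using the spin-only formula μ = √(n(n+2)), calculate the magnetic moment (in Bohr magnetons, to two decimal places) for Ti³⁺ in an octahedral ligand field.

Ti sits in group 4; removing 3 electrons leaves Ti³⁺ with 4 − 3 = 1 d electrons.
For octahedral d¹ the high- and low-spin configurations coincide.
Configuration: t2g^1 e_g^0 → 1 unpaired electron.
μ(spin-only) = √[1(1+2)] = √3 ≈ 1.73 Bohr magnetons.

1.73 Bohr magnetons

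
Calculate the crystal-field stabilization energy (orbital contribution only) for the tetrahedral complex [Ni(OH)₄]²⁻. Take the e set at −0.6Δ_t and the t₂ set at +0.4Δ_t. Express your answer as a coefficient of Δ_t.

Each OH⁻ contributes -1; 4 × (-1) = -4. With overall charge -2, Ni is in the +2 oxidation state.
Ni is in group 10, so Ni²⁺ is d⁸ (10 − 2 = 8).
Tetrahedral fields are weak (Δₜ ≈ 4/9 Δₒ), so electrons fill high-spin.
Configuration: e⁴ t₂⁴.
CFSE = 4(-0.6Δ_t) + 4(0.4Δ_t) = -2.4Δ_t + 1.6Δ_t = -0.8Δ_t.

-0.8 Δ_t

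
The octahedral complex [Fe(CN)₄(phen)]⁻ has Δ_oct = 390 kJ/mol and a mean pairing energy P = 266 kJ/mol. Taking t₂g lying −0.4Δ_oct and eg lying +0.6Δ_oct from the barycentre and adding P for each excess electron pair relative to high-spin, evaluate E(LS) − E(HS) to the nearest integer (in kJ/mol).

Ligand charges: 4×(-1) from CN⁻ and 1×(+0) from phen sum to -4; with overall charge -1, Fe is +3.
Fe is in group 8, so Fe³⁺ is d⁵ (8 − 3 = 5).
High-spin d⁵ fills as t₂g³ eg² with CFSE 3(−0.4) + 2(+0.6) = 0.0Δ_oct = 0 kJ/mol.
Low-spin t₂g⁵ eg⁰ gives -2.0Δ_oct = -780 kJ/mol, but forming 2 extra pairs costs 2P = 532 kJ/mol, so E(LS) = -780 + 532 = -248 kJ/mol.
Thus E(LS) − E(HS) = -248 kJ/mol.

-248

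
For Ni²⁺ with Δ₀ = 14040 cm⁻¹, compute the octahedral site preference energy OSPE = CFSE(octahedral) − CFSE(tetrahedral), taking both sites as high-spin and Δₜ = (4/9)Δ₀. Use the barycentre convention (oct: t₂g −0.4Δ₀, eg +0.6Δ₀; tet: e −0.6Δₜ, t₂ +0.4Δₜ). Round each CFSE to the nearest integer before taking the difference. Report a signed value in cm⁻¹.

Ni is in group 10, so Ni²⁺ is d⁸ (10 − 2 = 8).
Octahedral high-spin t₂g⁶ eg²: CFSE = -1.2 × 14040 = -16848 cm⁻¹.
In a tetrahedral site the filling is e⁴ t₂⁴: CFSE(tet) = -0.8Δₜ = -0.8 × (4/9)(14040) = -4992 cm⁻¹.
OSPE = -16848 − (-4992) = -11856 cm⁻¹.

-11856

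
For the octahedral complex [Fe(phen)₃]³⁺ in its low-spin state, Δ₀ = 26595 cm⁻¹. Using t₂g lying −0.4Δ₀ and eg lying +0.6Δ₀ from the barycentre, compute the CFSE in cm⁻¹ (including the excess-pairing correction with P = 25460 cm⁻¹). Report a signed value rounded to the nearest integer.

phen is neutral, so the +3 overall charge sits on Fe: oxidation state +3.
Fe sits in group 8; removing 3 electrons leaves Fe³⁺ with 8 − 3 = 5 d electrons.
The d⁵ electrons fill as t₂g⁵ eg⁰.
The orbital stabilization is -2.0Δ₀ = -2.0 × 26595 = -53190 cm⁻¹.
High-spin d⁵ would be t₂g³ eg² with 0 pairs; low-spin has 2, so 2 excess pairs cost +2P = +50920 cm⁻¹.
Overall CFSE = -53190 + 50920 = -2270 cm⁻¹.

-2270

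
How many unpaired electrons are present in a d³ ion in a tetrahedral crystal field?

3

Tetrahedral splitting is small, so the complex is high-spin.
Configuration: e² t₂¹, giving 3 unpaired electrons.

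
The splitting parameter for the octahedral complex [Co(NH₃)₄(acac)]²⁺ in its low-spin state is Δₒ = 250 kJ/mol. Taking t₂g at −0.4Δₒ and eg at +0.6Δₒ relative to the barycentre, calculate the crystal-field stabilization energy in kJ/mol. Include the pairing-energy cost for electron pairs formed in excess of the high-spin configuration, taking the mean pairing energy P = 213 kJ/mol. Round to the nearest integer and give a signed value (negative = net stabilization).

Ligand charges: 4×(+0) from NH₃ and 1×(-1) from acac⁻ sum to -1; with overall charge +2, Co is +3.
Group 9 minus oxidation state +3 gives a d⁶ configuration for Co³⁺.
The d⁶ electrons fill as t₂g⁶ eg⁰.
Orbital CFSE = 6(-0.4) + 0(0.6) = -2.4Δₒ = -2.4 × 250 = -600 kJ/mol.
Pairing penalty: 3 pairs vs 1 in the high-spin reference → 2 extra × P = 426 kJ/mol.
Combining: -600 + 426 = -174 kJ/mol.

-174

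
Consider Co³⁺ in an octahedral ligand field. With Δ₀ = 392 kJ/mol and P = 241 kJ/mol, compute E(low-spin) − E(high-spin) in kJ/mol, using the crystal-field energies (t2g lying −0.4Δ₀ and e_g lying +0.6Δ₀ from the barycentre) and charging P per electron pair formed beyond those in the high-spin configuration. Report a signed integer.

-302

Co³⁺: group 9, so d-count = 9 − 3 = 6.
High-spin: t2g^4 e_g^2, CFSE = -0.4Δ₀ = -157 kJ/mol.
Low-spin t2g^6 e_g^0 gives -2.4Δ₀ = -941 kJ/mol, but forming 2 extra pairs costs 2P = 482 kJ/mol, so E(LS) = -941 + 482 = -459 kJ/mol.
The difference is -459 − (-157) = -302 kJ/mol, so low-spin lies lower.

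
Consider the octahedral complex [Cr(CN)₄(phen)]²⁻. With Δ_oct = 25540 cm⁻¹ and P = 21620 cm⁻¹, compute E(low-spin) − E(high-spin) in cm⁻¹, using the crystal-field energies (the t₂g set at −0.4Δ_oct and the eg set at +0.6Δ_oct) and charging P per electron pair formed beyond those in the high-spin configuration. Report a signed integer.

Ligand charges: 4×(-1) from CN⁻ and 1×(+0) from phen sum to -4; with overall charge -2, Cr is +2.
Cr is in group 6, so Cr²⁺ is d⁴ (6 − 2 = 4).
High-spin d⁴ fills as t₂g³ eg¹ with CFSE 3(−0.4) + 1(+0.6) = -0.6Δ_oct = -15324 cm⁻¹.
For low-spin the configuration is t₂g⁴ eg⁰: orbital energy -1.6 × 25540 = -40864 cm⁻¹, and 1 additional pair relative to high-spin adds 21620 cm⁻¹, giving -19244 cm⁻¹.
Thus E(LS) − E(HS) = -3920 cm⁻¹.

-3920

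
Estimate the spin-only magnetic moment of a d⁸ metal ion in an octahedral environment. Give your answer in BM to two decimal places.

Configuration: t2g^6 e_g^2 → 2 unpaired electrons.
μ(spin-only) = √[2(2+2)] = √8 ≈ 2.83 BM.

2.83 BM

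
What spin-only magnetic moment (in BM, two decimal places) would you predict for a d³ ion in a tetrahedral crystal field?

3.87 BM

With tetrahedral geometry the complex is necessarily high-spin.
Configuration: e^2 t2^1 → 3 unpaired electrons.
μ(spin-only) = √[3(3+2)] = √15 ≈ 3.87 BM.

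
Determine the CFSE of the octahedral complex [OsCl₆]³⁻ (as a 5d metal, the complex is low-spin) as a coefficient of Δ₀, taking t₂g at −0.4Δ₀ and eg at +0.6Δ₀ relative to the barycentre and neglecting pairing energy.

Each Cl⁻ contributes -1; 6 × (-1) = -6. With overall charge -3, Os is in the +3 oxidation state.
Group 8 minus oxidation state +3 gives a d⁵ configuration for Os³⁺.
Configuration: t₂g⁵ eg⁰.
CFSE = 5(-0.4Δ₀) + 0(0.6Δ₀) = -2.0Δ₀ + 0.0Δ₀ = -2.0Δ₀.

-2.0 Δ₀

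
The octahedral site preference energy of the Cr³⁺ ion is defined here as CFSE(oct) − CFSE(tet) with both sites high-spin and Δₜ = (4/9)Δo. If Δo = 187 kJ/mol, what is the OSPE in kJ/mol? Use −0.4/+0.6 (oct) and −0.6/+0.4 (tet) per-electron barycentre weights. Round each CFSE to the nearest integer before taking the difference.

Cr³⁺: group 6, so d-count = 6 − 3 = 3.
Octahedral (high-spin): t2g^3 e_g^0, CFSE = 3(−0.4) + 0(+0.6) = -1.2Δo = -1.2 × 187 = -224 kJ/mol.
Tetrahedral: e^2 t2^1, CFSE = 2(−0.6) + 1(+0.4) = -0.8Δₜ = -0.8 × (4/9) × 187 = -66 kJ/mol.
OSPE = CFSE(oct) − CFSE(tet) = -224 − (-66) = -158 kJ/mol.

-158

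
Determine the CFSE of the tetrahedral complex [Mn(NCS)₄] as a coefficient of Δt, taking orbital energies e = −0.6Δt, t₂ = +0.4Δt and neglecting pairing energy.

Each NCS⁻ contributes -1; 4 × (-1) = -4. With overall charge +0, Mn is in the +4 oxidation state.
Group 7 minus oxidation state +4 gives a d³ configuration for Mn⁴⁺.
Tetrahedral fields are weak (Δₜ ≈ 4/9 Δₒ), so electrons fill high-spin.
Configuration: e² t₂¹.
CFSE = 2(-0.6Δt) + 1(0.4Δt) = -1.2Δt + 0.4Δt = -0.8Δt.

-0.8 Δt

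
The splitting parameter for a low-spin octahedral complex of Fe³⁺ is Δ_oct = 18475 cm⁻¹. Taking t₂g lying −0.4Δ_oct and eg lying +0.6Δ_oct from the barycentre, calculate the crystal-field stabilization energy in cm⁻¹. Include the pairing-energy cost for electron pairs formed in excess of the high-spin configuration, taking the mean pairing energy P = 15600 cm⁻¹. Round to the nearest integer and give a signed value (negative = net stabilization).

Group 8 minus oxidation state +3 gives a d⁵ configuration for Fe³⁺.
The d⁵ electrons fill as t₂g⁵ eg⁰.
The orbital stabilization is -2.0Δ_oct = -2.0 × 18475 = -36950 cm⁻¹.
Relative to high-spin t₂g³ eg² (0 paired), the low-spin configuration has 2 additional pairs, contributing +2 × 15600 = +31200 cm⁻¹.
Combining: -36950 + 31200 = -5750 cm⁻¹.

-5750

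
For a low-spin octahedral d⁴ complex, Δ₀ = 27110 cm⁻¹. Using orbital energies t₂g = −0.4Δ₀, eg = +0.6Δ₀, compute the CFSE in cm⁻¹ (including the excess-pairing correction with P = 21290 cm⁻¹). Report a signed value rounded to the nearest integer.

-22086

The d⁴ electrons fill as t₂g⁴ eg⁰.
The orbital stabilization is -1.6Δ₀ = -1.6 × 27110 = -43376 cm⁻¹.
Relative to high-spin t₂g³ eg¹ (0 paired), the low-spin configuration has 1 additional pair, contributing +1 × 21290 = +21290 cm⁻¹.
Overall CFSE = -43376 + 21290 = -22086 cm⁻¹.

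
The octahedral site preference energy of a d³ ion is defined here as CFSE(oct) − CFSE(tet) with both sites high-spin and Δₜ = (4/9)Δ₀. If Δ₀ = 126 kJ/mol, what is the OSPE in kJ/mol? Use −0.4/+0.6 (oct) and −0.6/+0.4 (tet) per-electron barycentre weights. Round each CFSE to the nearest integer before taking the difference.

Octahedral high-spin t₂g³ eg⁰: CFSE = -1.2 × 126 = -151 kJ/mol.
Tetrahedral e² t₂¹ gives -0.8Δₜ = -0.8 × (4/9) × 126 = -45 kJ/mol.
OSPE = -151 − (-45) = -106 kJ/mol.

-106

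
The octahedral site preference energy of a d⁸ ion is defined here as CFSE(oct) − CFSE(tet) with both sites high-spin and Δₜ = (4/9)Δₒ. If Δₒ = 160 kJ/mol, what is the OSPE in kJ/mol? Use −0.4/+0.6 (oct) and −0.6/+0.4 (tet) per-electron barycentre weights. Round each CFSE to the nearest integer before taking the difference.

-135

In an octahedral site d⁸ (HS) is t₂g⁶ eg², giving CFSE(oct) = -1.2Δₒ = -192 kJ/mol.
Tetrahedral: e⁴ t₂⁴, CFSE = 4(−0.6) + 4(+0.4) = -0.8Δₜ = -0.8 × (4/9) × 160 = -57 kJ/mol.
Subtracting, OSPE = -192 − (-57) = -135 kJ/mol.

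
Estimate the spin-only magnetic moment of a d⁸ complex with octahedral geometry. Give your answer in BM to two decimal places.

Configuration: t₂g⁶ eg² → 2 unpaired electrons.
μ(spin-only) = √[2(2+2)] = √8 ≈ 2.83 BM.

2.83 BM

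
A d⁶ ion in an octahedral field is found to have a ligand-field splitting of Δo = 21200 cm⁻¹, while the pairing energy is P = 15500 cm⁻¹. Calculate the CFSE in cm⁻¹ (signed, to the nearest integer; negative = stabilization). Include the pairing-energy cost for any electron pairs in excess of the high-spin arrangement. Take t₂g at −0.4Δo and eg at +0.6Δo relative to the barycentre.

-19880

Here Δo > P (21200 > 15500), so the low-spin state is favoured.
Filling d⁶ accordingly: t₂g⁶ eg⁰.
Orbital CFSE = -2.4Δo = -2.4 × 21200 = -50880 cm⁻¹.
Excess pairs vs high-spin: 3 − 1 = 2; pairing cost = +31000 cm⁻¹.
Net CFSE = -50880 + 31000 = -19880 cm⁻¹.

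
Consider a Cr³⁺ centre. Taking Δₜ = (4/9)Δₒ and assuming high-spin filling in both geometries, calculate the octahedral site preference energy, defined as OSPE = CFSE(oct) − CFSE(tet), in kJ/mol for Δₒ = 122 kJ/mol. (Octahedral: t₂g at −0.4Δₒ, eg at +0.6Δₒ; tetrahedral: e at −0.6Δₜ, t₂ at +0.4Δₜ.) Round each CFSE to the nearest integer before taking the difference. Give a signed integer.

Cr³⁺: group 6, so d-count = 6 − 3 = 3.
Octahedral (high-spin): t₂g³ eg⁰, CFSE = 3(−0.4) + 0(+0.6) = -1.2Δₒ = -1.2 × 122 = -146 kJ/mol.
Tetrahedral e² t₂¹ gives -0.8Δₜ = -0.8 × (4/9) × 122 = -43 kJ/mol.
OSPE = -146 − (-43) = -103 kJ/mol.

-103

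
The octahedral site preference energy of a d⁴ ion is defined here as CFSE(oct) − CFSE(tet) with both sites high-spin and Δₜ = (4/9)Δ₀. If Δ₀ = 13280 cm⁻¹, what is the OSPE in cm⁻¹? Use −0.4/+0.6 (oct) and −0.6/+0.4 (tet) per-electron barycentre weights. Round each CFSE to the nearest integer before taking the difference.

Octahedral (high-spin): t₂g³ eg¹, CFSE = 3(−0.4) + 1(+0.6) = -0.6Δ₀ = -0.6 × 13280 = -7968 cm⁻¹.
Tetrahedral e² t₂² gives -0.4Δₜ = -0.4 × (4/9) × 13280 = -2361 cm⁻¹.
OSPE = CFSE(oct) − CFSE(tet) = -7968 − (-2361) = -5607 cm⁻¹.

-5607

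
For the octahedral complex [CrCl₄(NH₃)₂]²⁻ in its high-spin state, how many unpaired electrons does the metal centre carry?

4

Ligand charges: 4×(-1) from Cl⁻ and 2×(+0) from NH₃ sum to -4; with overall charge -2, Cr is +2.
Cr²⁺: group 6, so d-count = 6 − 2 = 4.
Configuration: t₂g³ eg¹, giving 4 unpaired electrons.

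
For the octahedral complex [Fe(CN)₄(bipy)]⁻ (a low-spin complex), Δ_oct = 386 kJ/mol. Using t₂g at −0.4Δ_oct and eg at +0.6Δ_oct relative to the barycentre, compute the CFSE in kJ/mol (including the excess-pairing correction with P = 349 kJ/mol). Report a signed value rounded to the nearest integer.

-74

Ligand charges: 4×(-1) from CN⁻ and 1×(+0) from bipy sum to -4; with overall charge -1, Fe is +3.
Fe³⁺: group 8, so d-count = 8 − 3 = 5.
The d⁵ electrons fill as t₂g⁵ eg⁰.
The orbital stabilization is -2.0Δ_oct = -2.0 × 386 = -772 kJ/mol.
Pairing penalty: 2 pairs vs 0 in the high-spin reference → 2 extra × P = 698 kJ/mol.
Overall CFSE = -772 + 698 = -74 kJ/mol.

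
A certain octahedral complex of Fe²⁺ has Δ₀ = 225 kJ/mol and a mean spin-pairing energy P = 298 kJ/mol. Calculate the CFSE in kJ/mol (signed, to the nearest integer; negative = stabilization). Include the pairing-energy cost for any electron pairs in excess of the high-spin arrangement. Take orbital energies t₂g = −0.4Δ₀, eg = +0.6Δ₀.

Fe sits in group 8; removing 2 electrons leaves Fe²⁺ with 8 − 2 = 6 d electrons.
Since Δ₀ = 225 kJ/mol < P = 298 kJ/mol, the complex adopts the high-spin configuration.
Configuration: t₂g⁴ eg².
Orbital CFSE = -0.4Δ₀ = -0.4 × 225 = -90 kJ/mol.
High-spin has no excess pairs, so no pairing correction applies.

-90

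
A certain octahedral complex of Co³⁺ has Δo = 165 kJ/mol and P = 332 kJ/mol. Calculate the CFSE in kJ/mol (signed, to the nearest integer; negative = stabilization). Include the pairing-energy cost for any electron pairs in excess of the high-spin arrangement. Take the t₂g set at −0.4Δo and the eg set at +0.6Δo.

-66

Co is in group 9, so Co³⁺ is d⁶ (9 − 3 = 6).
With Δo < P the complex is high-spin.
Configuration: t₂g⁴ eg².
Orbital CFSE = -0.4Δo = -0.4 × 165 = -66 kJ/mol.
High-spin has no excess pairs, so no pairing correction applies.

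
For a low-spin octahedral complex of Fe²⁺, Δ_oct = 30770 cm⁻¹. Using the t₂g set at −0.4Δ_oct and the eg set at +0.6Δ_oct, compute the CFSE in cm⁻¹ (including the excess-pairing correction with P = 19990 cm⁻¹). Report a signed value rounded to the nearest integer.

Fe sits in group 8; removing 2 electrons leaves Fe²⁺ with 8 − 2 = 6 d electrons.
Configuration: t₂g⁶ eg⁰.
The orbital stabilization is -2.4Δ_oct = -2.4 × 30770 = -73848 cm⁻¹.
Relative to high-spin t₂g⁴ eg² (1 paired), the low-spin configuration has 2 additional pairs, contributing +2 × 19990 = +39980 cm⁻¹.
Overall CFSE = -73848 + 39980 = -33868 cm⁻¹.

-33868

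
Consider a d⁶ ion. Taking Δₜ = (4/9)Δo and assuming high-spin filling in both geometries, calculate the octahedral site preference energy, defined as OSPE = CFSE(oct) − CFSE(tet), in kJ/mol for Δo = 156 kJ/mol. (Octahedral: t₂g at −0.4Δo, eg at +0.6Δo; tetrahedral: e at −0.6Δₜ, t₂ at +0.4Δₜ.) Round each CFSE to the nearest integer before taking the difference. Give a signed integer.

Octahedral high-spin t2g^4 e_g^2: CFSE = -0.4 × 156 = -62 kJ/mol.
Tetrahedral: e^3 t2^3, CFSE = 3(−0.6) + 3(+0.4) = -0.6Δₜ = -0.6 × (4/9) × 156 = -42 kJ/mol.
OSPE = -62 − (-42) = -20 kJ/mol.

-20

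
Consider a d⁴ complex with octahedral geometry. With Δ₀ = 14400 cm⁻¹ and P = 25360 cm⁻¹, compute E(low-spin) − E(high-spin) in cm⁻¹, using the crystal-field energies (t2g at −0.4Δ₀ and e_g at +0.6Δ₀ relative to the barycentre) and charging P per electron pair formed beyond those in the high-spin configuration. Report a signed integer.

10960

High-spin d⁴ fills as t2g^3 e_g^1 with CFSE 3(−0.4) + 1(+0.6) = -0.6Δ₀ = -8640 cm⁻¹.
Low-spin t2g^4 e_g^0 gives -1.6Δ₀ = -23040 cm⁻¹, but forming 1 extra pair costs 1P = 25360 cm⁻¹, so E(LS) = -23040 + 25360 = 2320 cm⁻¹.
Thus E(LS) − E(HS) = 10960 cm⁻¹.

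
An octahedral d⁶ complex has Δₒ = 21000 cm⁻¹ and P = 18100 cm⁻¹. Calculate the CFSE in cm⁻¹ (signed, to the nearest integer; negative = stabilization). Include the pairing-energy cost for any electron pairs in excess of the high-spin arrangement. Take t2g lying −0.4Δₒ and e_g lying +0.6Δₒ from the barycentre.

With Δₒ > P the complex is low-spin.
Configuration: t2g^6 e_g^0.
Orbital CFSE = -2.4Δₒ = -2.4 × 21000 = -50400 cm⁻¹.
Excess pairs vs high-spin: 3 − 1 = 2; pairing cost = +36200 cm⁻¹.
Net CFSE = -50400 + 36200 = -14200 cm⁻¹.

-14200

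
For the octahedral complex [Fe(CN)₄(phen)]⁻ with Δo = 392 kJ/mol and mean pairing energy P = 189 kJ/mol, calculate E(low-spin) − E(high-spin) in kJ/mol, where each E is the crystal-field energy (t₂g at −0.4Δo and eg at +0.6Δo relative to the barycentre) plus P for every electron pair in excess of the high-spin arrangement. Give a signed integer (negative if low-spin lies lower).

Ligand charges: 4×(-1) from CN⁻ and 1×(+0) from phen sum to -4; with overall charge -1, Fe is +3.
Group 8 minus oxidation state +3 gives a d⁵ configuration for Fe³⁺.
High-spin: t₂g³ eg², CFSE = 0.0Δo = 0 kJ/mol.
Low-spin t₂g⁵ eg⁰ gives -2.0Δo = -784 kJ/mol, but forming 2 extra pairs costs 2P = 378 kJ/mol, so E(LS) = -784 + 378 = -406 kJ/mol.
E(LS) − E(HS) = -406 − (0) = -406 kJ/mol.

-406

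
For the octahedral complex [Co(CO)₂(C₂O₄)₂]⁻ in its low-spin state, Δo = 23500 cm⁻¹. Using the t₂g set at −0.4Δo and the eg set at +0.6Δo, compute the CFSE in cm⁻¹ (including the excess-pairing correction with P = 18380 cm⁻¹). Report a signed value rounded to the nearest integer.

-19640

Ligand charges: 2×(+0) from CO and 2×(-2) from C₂O₄²⁻ sum to -4; with overall charge -1, Co is +3.
Group 9 minus oxidation state +3 gives a d⁶ configuration for Co³⁺.
Electron filling gives t₂g⁶ eg⁰.
The orbital stabilization is -2.4Δo = -2.4 × 23500 = -56400 cm⁻¹.
Pairing penalty: 3 pairs vs 1 in the high-spin reference → 2 extra × P = 36760 cm⁻¹.
Net CFSE = -56400 + 36760 = -19640 cm⁻¹.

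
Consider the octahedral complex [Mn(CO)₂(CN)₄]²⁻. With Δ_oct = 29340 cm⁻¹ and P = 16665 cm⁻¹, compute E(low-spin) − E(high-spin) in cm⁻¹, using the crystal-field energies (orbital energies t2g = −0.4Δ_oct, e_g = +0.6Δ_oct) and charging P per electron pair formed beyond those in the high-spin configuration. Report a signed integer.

Ligand charges: 2×(+0) from CO and 4×(-1) from CN⁻ sum to -4; with overall charge -2, Mn is +2.
Mn²⁺: group 7, so d-count = 7 − 2 = 5.
High-spin d⁵ fills as t2g^3 e_g^2 with CFSE 3(−0.4) + 2(+0.6) = 0.0Δ_oct = 0 cm⁻¹.
Low-spin: t2g^5 e_g^0, orbital CFSE = -2.0Δ_oct = -58680 cm⁻¹; plus 2 excess pairs × P = +33330 cm⁻¹; total -25350 cm⁻¹.
Thus E(LS) − E(HS) = -25350 cm⁻¹.

-25350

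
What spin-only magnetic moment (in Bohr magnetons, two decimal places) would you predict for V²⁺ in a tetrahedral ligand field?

3.87 Bohr magnetons

V sits in group 5; removing 2 electrons leaves V²⁺ with 5 − 2 = 3 d electrons.
Tetrahedral fields are weak (Δₜ ≈ 4/9 Δₒ), so electrons fill high-spin.
Configuration: e^2 t2^1 → 3 unpaired electrons.
μ(spin-only) = √[3(3+2)] = √15 ≈ 3.87 Bohr magnetons.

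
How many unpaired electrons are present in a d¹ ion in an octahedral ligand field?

For octahedral d¹ the high- and low-spin configurations coincide.
Configuration: t2g^1 e_g^0, giving 1 unpaired electron.

1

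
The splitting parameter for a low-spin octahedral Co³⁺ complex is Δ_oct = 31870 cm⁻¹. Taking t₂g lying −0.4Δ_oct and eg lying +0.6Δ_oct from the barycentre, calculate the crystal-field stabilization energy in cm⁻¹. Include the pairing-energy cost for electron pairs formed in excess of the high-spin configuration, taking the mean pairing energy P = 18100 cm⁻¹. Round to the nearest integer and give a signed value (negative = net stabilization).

Co³⁺: group 9, so d-count = 9 − 3 = 6.
Configuration: t₂g⁶ eg⁰.
CFSE(orbital) = 6×(-0.4Δ_oct) + 0×(0.6Δ_oct) = -2.4Δ_oct; with Δ_oct = 31870 cm⁻¹ that is -76488 cm⁻¹.
High-spin d⁶ would be t₂g⁴ eg² with 1 pair; low-spin has 3, so 2 excess pairs cost +2P = +36200 cm⁻¹.
Net CFSE = -76488 + 36200 = -40288 cm⁻¹.

-40288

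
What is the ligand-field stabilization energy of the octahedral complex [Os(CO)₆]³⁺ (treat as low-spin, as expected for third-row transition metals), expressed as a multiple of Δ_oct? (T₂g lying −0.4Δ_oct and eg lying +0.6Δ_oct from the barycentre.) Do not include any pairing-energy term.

-2.0 Δ_oct

CO is neutral, so the +3 overall charge sits on Os: oxidation state +3.
Os sits in group 8; removing 3 electrons leaves Os³⁺ with 8 − 3 = 5 d electrons.
Configuration: t₂g⁵ eg⁰.
CFSE = 5(-0.4Δ_oct) + 0(0.6Δ_oct) = -2.0Δ_oct + 0.0Δ_oct = -2.0Δ_oct.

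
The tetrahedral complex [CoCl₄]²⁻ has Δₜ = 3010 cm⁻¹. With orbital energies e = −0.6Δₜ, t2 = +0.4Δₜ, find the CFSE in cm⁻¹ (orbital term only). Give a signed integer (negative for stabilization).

-3612

Each Cl⁻ contributes -1; 4 × (-1) = -4. With overall charge -2, Co is in the +2 oxidation state.
Co sits in group 9; removing 2 electrons leaves Co²⁺ with 9 − 2 = 7 d electrons.
With tetrahedral geometry the complex is necessarily high-spin.
Electron filling gives e^4 t2^3.
CFSE(orbital) = 4×(-0.6Δₜ) + 3×(0.4Δₜ) = -1.2Δₜ; with Δₜ = 3010 cm⁻¹ that is -3612 cm⁻¹.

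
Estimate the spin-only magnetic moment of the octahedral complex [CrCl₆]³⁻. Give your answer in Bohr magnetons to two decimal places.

3.87 Bohr magnetons

Each Cl⁻ contributes -1; 6 × (-1) = -6. With overall charge -3, Cr is in the +3 oxidation state.
Group 6 minus oxidation state +3 gives a d³ configuration for Cr³⁺.
Configuration: t₂g³ eg⁰ → 3 unpaired electrons.
μ(spin-only) = √[3(3+2)] = √15 ≈ 3.87 Bohr magnetons.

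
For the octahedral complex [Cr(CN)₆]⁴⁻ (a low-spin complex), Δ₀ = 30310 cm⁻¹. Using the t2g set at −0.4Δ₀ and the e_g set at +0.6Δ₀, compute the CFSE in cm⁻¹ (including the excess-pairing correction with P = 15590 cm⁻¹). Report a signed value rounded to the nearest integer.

Each CN⁻ contributes -1; 6 × (-1) = -6. With overall charge -4, Cr is in the +2 oxidation state.
Cr is in group 6, so Cr²⁺ is d⁴ (6 − 2 = 4).
The d⁴ electrons fill as t2g^4 e_g^0.
Orbital CFSE = 4(-0.4) + 0(0.6) = -1.6Δ₀ = -1.6 × 30310 = -48496 cm⁻¹.
Relative to high-spin t2g^3 e_g^1 (0 paired), the low-spin configuration has 1 additional pair, contributing +1 × 15590 = +15590 cm⁻¹.
Net CFSE = -48496 + 15590 = -32906 cm⁻¹.

-32906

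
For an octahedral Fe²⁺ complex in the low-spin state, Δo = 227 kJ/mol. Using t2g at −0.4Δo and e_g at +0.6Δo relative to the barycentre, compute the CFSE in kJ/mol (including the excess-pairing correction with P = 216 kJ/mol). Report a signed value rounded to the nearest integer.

-113

Fe is in group 8, so Fe²⁺ is d⁶ (8 − 2 = 6).
Configuration: t2g^6 e_g^0.
CFSE(orbital) = 6×(-0.4Δo) + 0×(0.6Δo) = -2.4Δo; with Δo = 227 kJ/mol that is -545 kJ/mol.
Pairing penalty: 3 pairs vs 1 in the high-spin reference → 2 extra × P = 432 kJ/mol.
Overall CFSE = -545 + 432 = -113 kJ/mol.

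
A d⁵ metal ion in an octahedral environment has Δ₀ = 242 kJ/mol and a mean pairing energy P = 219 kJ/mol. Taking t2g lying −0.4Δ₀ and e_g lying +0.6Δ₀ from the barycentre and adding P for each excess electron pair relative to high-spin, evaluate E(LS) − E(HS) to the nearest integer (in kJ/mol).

High-spin: t2g^3 e_g^2, CFSE = 0.0Δ₀ = 0 kJ/mol.
For low-spin the configuration is t2g^5 e_g^0: orbital energy -2.0 × 242 = -484 kJ/mol, and 2 additional pairs relative to high-spin add 438 kJ/mol, giving -46 kJ/mol.
Thus E(LS) − E(HS) = -46 kJ/mol.

-46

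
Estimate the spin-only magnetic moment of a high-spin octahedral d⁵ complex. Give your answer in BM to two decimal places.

Configuration: t2g^3 e_g^2 → 5 unpaired electrons.
μ(spin-only) = √[5(5+2)] = √35 ≈ 5.92 BM.

5.92 BM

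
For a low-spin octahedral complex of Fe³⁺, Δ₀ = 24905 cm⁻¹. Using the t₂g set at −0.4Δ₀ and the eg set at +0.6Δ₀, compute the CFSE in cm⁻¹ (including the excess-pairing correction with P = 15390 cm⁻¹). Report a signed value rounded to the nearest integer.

Fe sits in group 8; removing 3 electrons leaves Fe³⁺ with 8 − 3 = 5 d electrons.
Configuration: t₂g⁵ eg⁰.
The orbital stabilization is -2.0Δ₀ = -2.0 × 24905 = -49810 cm⁻¹.
Pairing penalty: 2 pairs vs 0 in the high-spin reference → 2 extra × P = 30780 cm⁻¹.
Overall CFSE = -49810 + 30780 = -19030 cm⁻¹.

-19030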